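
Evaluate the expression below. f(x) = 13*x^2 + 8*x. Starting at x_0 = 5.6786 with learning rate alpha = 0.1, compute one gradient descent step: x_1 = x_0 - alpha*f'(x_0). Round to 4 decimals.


We compute the gradient at x_0 and apply the update.
f'(x) = 26*x + 8
f'(5.6786) = 26*5.6786 + 8 = 155.6436
x_1 = 5.6786 - 0.1*155.6436 = -9.8858


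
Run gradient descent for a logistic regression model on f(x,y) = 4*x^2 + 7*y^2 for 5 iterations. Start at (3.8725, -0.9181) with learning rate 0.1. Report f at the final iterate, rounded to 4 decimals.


Gradient descent on f(x,y) = 4*x^2 + 7*y^2.
Starting point: (3.8725, -0.9181), alpha = 0.1
Step 1: grad_x = 2*4*3.8725 = 30.98, grad_y = 2*7*-0.9181 = -12.8534
  x_1 = 3.8725 - 0.1*30.98 = 0.7745
  y_1 = -0.9181 - 0.1*-12.8534 = 0.3672
Step 2: grad_x = 2*4*0.7745 = 6.196, grad_y = 2*7*0.3672 = 5.1414
  x_2 = 0.7745 - 0.1*6.196 = 0.1549
  y_2 = 0.3672 - 0.1*5.1414 = -0.1469
Step 3: grad_x = 2*4*0.1549 = 1.2392, grad_y = 2*7*-0.1469 = -2.0565
  x_3 = 0.1549 - 0.1*1.2392 = 0.031
  y_3 = -0.1469 - 0.1*-2.0565 = 0.0588
Step 4: grad_x = 2*4*0.031 = 0.2478, grad_y = 2*7*0.0588 = 0.8226
  x_4 = 0.031 - 0.1*0.2478 = 0.0062
  y_4 = 0.0588 - 0.1*0.8226 = -0.0235
Step 5: grad_x = 2*4*0.0062 = 0.0496, grad_y = 2*7*-0.0235 = -0.329
  x_5 = 0.0062 - 0.1*0.0496 = 0.0012
  y_5 = -0.0235 - 0.1*-0.329 = 0.0094
f(0.0012, 0.0094) = 4*0.0012^2 + 7*0.0094^2 = 0.0006


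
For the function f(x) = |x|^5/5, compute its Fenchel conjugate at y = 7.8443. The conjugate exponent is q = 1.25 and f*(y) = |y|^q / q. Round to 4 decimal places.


The conjugate exponent q satisfies 1/p + 1/q = 1.
p = 5, so q = 5/(5 - 1) = 1.25
|y|^q = 7.8443^1.25 = 13.1278
f*(7.8443) = 13.1278 / 1.25 = 10.5023


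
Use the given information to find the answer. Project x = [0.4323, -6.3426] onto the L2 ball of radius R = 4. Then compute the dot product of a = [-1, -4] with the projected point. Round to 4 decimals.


Step 1: Compute ||x|| (intermediates to 6 decimals).
||x|| = sqrt(0.4323^2 + (-6.3426)^2) = 6.357315
Step 2: Project.
Since ||x|| > R, scale = R/||x|| = 4/6.357315 = 0.629196, proj(x) = scale * x
proj(x) = [0.272001, -3.990739]
Step 3: Dot product.
a^T * proj(x) = -1*0.272001 - 4*(-3.990739) = 15.691


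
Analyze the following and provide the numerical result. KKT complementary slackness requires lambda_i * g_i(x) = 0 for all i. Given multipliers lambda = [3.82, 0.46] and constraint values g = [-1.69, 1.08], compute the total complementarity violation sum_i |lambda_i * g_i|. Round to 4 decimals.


KKT complementary slackness check:
lambda_1 * g_1 = 3.82 * -1.69 = -6.4558
lambda_2 * g_2 = 0.46 * 1.08 = 0.4968
Total violation = 6.4558 + 0.4968 = 6.9526


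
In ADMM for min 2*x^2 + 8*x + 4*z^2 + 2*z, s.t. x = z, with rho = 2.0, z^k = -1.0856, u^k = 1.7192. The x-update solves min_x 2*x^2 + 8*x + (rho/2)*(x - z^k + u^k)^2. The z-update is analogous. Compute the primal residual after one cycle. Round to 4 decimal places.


ADMM iteration with rho = 2.0, z^k = -1.0856, u^k = 1.7192
Step 1: x-update.
Minimize 2*x^2 + 8*x + (2.0/2)*(x + 1.0856 + 1.7192)^2
FOC: (2*2 + 2.0)*x = -8 + 2.0*(-1.0856 - 1.7192)
x^{k+1} = -2.2683
Step 2: z-update.
Minimize 4*z^2 + 2*z + (2.0/2)*(-2.2683 - z + 1.7192)^2
FOC: (2*4 + 2.0)*z = -2 + 2.0*(-2.2683 + 1.7192)
z^{k+1} = -0.3098
Step 3: u-update.
u^{k+1} = 1.7192 - 2.2683 + 0.3098 = -0.2393
Step 4: Primal residual = |-2.2683 + 0.3098| = 1.9585


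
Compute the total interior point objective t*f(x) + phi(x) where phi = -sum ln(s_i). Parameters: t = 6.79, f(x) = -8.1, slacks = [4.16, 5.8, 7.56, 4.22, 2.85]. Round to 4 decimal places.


Step 1: Compute log-barrier.
ln values: [1.4255, 1.7579, 2.0229, 1.4398, 1.0473]
phi = -(1.4255 + 1.7579 + 2.0229 + 1.4398 + 1.0473) = -7.6934
Step 2: Compute augmented objective.
t*f(x) = 6.79*-8.1 = -54.999
Total = -54.999 - 7.6934 = -62.6924


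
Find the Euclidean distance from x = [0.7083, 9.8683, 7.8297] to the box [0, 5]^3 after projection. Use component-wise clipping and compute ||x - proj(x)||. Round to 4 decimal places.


Project each component onto [0, 5].
clip(0.7083) = 0.7083, clip(9.8683) = 5.0, clip(7.8297) = 5.0
Projection = [0.7083, 5.0, 5.0]
Squared diffs: [0.0, 23.7003, 8.0072]
Distance = sqrt(31.7075) = 5.6309


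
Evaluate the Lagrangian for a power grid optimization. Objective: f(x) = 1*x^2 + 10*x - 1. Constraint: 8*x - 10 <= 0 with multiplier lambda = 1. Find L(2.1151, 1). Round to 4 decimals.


Step 1: Evaluate f(x).
f(2.1151) = 1*2.1151^2 + 10*2.1151 - 1 = 24.6246
Step 2: Evaluate g(x).
g(2.1151) = 8*2.1151 - 10 = 6.9208
Step 3: Compute Lagrangian.
L = 24.6246 + 1*6.9208 = 31.5454


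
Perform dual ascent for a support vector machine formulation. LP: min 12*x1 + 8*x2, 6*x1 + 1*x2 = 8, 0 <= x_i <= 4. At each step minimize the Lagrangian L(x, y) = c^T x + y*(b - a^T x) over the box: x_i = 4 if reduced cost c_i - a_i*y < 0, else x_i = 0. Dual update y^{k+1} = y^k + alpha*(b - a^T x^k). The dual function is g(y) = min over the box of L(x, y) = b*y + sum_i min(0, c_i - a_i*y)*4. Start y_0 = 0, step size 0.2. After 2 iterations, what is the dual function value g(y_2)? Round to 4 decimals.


Dual ascent for LP: min 12*x1 + 8*x2, 6*x1 + 1*x2 = 8, 0 <= x_i <= 4
Step 1: y^k = 0.0, reduced costs: (12.0, 8.0)
  x^k = (0.0, 0.0), subgradient = b - a^T x = 8.0
  y^{k+1} = 0.0 + 0.2*8.0 = 1.6
Step 2: y^k = 1.6, reduced costs: (2.4, 6.4)
  x^k = (0.0, 0.0), subgradient = b - a^T x = 8.0
  y^{k+1} = 1.6 + 0.2*8.0 = 3.2
Dual objective at y_2 = 3.2: reduced costs (-7.2, 4.8), box minimizer x = (4.0, 0.0)
g(y_2) = b*y + (c1 - a1*y)*x1 + (c2 - a2*y)*x2 = 8*3.2 + (-7.2)*4.0 + 4.8*0.0 = 25.6 - 28.8 + 0.0 = -3.2


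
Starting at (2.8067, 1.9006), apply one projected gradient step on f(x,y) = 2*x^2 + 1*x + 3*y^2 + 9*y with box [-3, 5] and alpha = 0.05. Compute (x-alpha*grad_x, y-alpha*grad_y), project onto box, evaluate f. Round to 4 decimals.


Step 1: Compute gradient at (2.8067, 1.9006).
grad_x = 2*2*2.8067 + 1 = 12.2268
grad_y = 2*3*1.9006 + 9 = 20.4036
Step 2: Gradient step.
x_raw = 2.8067 - 0.05*12.2268 = 2.1954
y_raw = 1.9006 - 0.05*20.4036 = 0.8804
Step 3: Project onto [-3, 5].
x_proj = clip(2.1954) = 2.1954
y_proj = clip(0.8804) = 0.8804
Step 4: Evaluate f.
f(2.1954, 0.8804) = 22.0838


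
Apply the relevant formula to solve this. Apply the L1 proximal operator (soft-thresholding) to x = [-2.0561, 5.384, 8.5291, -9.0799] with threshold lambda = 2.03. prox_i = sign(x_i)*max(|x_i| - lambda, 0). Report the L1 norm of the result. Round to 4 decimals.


Soft-thresholding with lambda = 2.03:
prox(-2.0561) = sign(-2.0561)*max(|-2.0561| - 2.03, 0) = -0.0261
prox(5.384) = sign(5.384)*max(|5.384| - 2.03, 0) = 3.354
prox(8.5291) = sign(8.5291)*max(|8.5291| - 2.03, 0) = 6.4991
prox(-9.0799) = sign(-9.0799)*max(|-9.0799| - 2.03, 0) = -7.0499
prox(x) = [-0.0261, 3.354, 6.4991, -7.0499]
||prox(x)||_1 = 0.0261 + 3.354 + 6.4991 + 7.0499 = 16.9291


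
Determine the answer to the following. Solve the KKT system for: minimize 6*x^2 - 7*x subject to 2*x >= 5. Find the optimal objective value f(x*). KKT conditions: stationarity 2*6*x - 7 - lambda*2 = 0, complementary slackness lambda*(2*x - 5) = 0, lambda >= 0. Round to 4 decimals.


Step 1: Try lambda = 0 (constraint inactive).
x_unc = 7/(2*6) = 0.5833
Check: 2*0.5833 = 1.1666 < 5 -- violated!
Step 2: Constraint must be active: 2*x = 5
x* = 5/2 = 2.5
lambda = (2*6*2.5 - 7)/2 = 11.5
Step 3: Compute optimal value.
f(x*) = 6*2.5^2 - 7*2.5 = 20.0


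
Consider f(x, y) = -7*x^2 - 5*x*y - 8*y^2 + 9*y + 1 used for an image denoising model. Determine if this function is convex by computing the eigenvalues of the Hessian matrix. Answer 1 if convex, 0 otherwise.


The Hessian of f(x,y) = -7*x^2 - 5*x*y - 8*y^2 + 9*y + 1 is:
H = [[-14, -5], [-5, -16]]
Trace = -14 - 16 = -30
Determinant = -14*-16 - (-5)^2 = 199
Discriminant = (-30)^2 - 4*199 = 104.0
Eigenvalues: lambda_1 = -20.099, lambda_2 = -9.901
The function is not convex.

0


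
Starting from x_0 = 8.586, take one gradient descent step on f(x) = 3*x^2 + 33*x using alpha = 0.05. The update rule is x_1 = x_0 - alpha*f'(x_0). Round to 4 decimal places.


We compute the gradient at x_0 and apply the update.
f'(x) = 6*x + 33
f'(8.586) = 6*8.586 + 33 = 84.516
x_1 = 8.586 - 0.05*84.516 = 4.3602


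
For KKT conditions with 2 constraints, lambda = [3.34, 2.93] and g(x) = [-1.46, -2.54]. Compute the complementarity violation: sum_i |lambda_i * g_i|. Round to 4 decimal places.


KKT complementary slackness check:
lambda_1 * g_1 = 3.34 * -1.46 = -4.8764
lambda_2 * g_2 = 2.93 * -2.54 = -7.4422
Total violation = 4.8764 + 7.4422 = 12.3186


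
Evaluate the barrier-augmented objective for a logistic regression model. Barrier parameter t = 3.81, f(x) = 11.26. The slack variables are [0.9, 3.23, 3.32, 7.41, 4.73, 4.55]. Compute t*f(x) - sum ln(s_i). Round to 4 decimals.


Step 1: Compute log-barrier.
ln values: [-0.1054, 1.1725, 1.2, 2.0028, 1.5539, 1.5151]
phi = -(-0.1054 + 1.1725 + 1.2 + 2.0028 + 1.5539 + 1.5151) = -7.339
Step 2: Compute augmented objective.
t*f(x) = 3.81*11.26 = 42.9006
Total = 42.9006 - 7.339 = 35.5616


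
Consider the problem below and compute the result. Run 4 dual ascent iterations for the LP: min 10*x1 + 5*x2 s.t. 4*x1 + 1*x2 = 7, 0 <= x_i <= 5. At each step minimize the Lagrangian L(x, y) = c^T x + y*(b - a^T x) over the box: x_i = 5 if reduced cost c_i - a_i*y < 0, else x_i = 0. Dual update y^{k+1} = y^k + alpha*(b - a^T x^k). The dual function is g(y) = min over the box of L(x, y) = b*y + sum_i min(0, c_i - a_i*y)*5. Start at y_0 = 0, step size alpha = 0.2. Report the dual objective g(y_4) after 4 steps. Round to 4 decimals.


Dual ascent for LP: min 10*x1 + 5*x2, 4*x1 + 1*x2 = 7, 0 <= x_i <= 5
Step 1: y^k = 0.0, reduced costs: (10.0, 5.0)
  x^k = (0.0, 0.0), subgradient = b - a^T x = 7.0
  y^{k+1} = 0.0 + 0.2*7.0 = 1.4
Step 2: y^k = 1.4, reduced costs: (4.4, 3.6)
  x^k = (0.0, 0.0), subgradient = b - a^T x = 7.0
  y^{k+1} = 1.4 + 0.2*7.0 = 2.8
Step 3: y^k = 2.8, reduced costs: (-1.2, 2.2)
  x^k = (5.0, 0.0), subgradient = b - a^T x = -13.0
  y^{k+1} = 2.8 + 0.2*-13.0 = 0.2
Step 4: y^k = 0.2, reduced costs: (9.2, 4.8)
  x^k = (0.0, 0.0), subgradient = b - a^T x = 7.0
  y^{k+1} = 0.2 + 0.2*7.0 = 1.6
Dual objective at y_4 = 1.6: reduced costs (3.6, 3.4), box minimizer x = (0.0, 0.0)
g(y_4) = b*y + (c1 - a1*y)*x1 + (c2 - a2*y)*x2 = 7*1.6 + 3.6*0.0 + 3.4*0.0 = 11.2 + 0.0 + 0.0 = 11.2


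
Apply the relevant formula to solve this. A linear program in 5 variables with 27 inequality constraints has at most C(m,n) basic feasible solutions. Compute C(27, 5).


Each vertex corresponds to some choice of n active constraints out of m, so the number of vertices is at most C(m, n) = m! / (n!(m-n)!).
m = 27, n = 5
Numerator: 27 * 26 * 25 * 24 * 23
Denominator: 5! = 120
C(27, 5) = 80730


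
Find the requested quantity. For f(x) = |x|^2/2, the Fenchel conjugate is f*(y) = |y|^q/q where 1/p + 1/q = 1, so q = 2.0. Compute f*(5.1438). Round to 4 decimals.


The conjugate exponent q satisfies 1/p + 1/q = 1.
p = 2, so q = 2/(2 - 1) = 2.0
|y|^q = 5.1438^2.0 = 26.4587
f*(5.1438) = 26.4587 / 2.0 = 13.2293


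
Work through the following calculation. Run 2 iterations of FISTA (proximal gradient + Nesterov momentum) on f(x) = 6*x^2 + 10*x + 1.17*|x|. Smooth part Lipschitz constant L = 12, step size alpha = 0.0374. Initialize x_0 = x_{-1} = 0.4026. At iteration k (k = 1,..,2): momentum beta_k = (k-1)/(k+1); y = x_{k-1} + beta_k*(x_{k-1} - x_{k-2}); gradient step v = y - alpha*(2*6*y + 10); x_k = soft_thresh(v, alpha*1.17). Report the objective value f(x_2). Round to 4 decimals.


FISTA on f(x) = 6*x^2 + 10*x + 1.17*|x|
L = 12, alpha = 0.0374
Iteration 1: beta = 0.0, y = 0.4026 + 0.0*(0.4026 - 0.4026) = 0.4026
  grad(y) = 14.8312, v = y - alpha*grad = -0.1521
  prox(v) = soft_thresh(-0.1521, 0.0438) = -0.1083
Iteration 2: beta = 0.3333, y = -0.1083 + 0.3333*(-0.1083 - 0.4026) = -0.2786
  grad(y) = 6.6563, v = y - alpha*grad = -0.5276
  prox(v) = soft_thresh(-0.5276, 0.0438) = -0.4838
f(x_2) = 6*(-0.4838)^2 + 10*(-0.4838) + 1.17*|-0.4838| = -2.8677


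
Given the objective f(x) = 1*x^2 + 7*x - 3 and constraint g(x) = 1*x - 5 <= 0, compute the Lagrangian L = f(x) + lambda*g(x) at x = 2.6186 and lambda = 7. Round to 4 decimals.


Step 1: Evaluate f(x).
f(2.6186) = 1*2.6186^2 + 7*2.6186 - 3 = 22.1873
Step 2: Evaluate g(x).
g(2.6186) = 1*2.6186 - 5 = -2.3814
Step 3: Compute Lagrangian.
L = 22.1873 + 7*-2.3814 = 5.5175


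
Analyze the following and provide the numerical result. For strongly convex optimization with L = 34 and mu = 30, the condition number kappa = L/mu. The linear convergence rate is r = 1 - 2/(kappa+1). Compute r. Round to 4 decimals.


Step 1: Compute the condition number.
kappa = L/mu = 34/30 = 1.1333
Step 2: Compute the convergence rate.
r = 1 - 2/(kappa + 1) = 1 - 2*mu/(L + mu) = (L - mu)/(L + mu) = 4/64 = 0.0625


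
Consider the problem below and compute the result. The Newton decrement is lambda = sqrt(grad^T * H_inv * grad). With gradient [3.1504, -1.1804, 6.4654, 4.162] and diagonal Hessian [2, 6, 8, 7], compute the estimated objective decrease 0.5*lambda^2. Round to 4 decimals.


Step 1: H is diagonal, so H^(-1) * g = [1.5752, -0.1967, 0.8082, 0.5946].
Step 2: g^T H^(-1) g = sum_i g_i^2 / H_ii
  = (3.1504)^2/2 + (-1.1804)^2/6 + (6.4654)^2/8 + (4.162)^2/7
  = 4.9625 + 0.2322 + 5.2252 + 2.4746 = 12.8945
Step 3: Objective decrease = 0.5 * g^T H^(-1) g = 6.4473


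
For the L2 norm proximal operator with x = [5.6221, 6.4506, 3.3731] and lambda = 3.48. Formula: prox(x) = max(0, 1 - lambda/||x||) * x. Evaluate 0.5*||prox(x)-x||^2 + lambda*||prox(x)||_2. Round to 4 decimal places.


Step 1: Compute ||x||.
||x|| = 9.1976
Step 2: Compute scaling factor.
scale = max(0, 1 - 3.48/9.1976) = 0.6216
Step 3: prox(x) = [3.4949, 4.01, 2.0969]
||prox(x)|| = 5.7176
Step 4: Proximal objective.
0.5*||prox-x||^2 = 6.0552
lambda*||prox|| = 19.8972
Total = 25.9525


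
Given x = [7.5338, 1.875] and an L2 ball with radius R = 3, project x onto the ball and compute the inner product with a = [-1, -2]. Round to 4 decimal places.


Step 1: Compute ||x|| (intermediates to 6 decimals).
||x|| = sqrt(7.5338^2 + 1.875^2) = 7.763618
Step 2: Project.
Since ||x|| > R, scale = R/||x|| = 3/7.763618 = 0.386418, proj(x) = scale * x
proj(x) = [2.911196, 0.724534]
Step 3: Dot product.
a^T * proj(x) = -1*2.911196 - 2*0.724534 = -4.3603


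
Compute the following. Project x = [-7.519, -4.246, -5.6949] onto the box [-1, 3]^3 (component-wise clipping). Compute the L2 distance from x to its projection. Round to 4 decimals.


Project each component onto [-1, 3].
clip(-7.519) = -1.0, clip(-4.246) = -1.0, clip(-5.6949) = -1.0
Projection = [-1.0, -1.0, -1.0]
Squared diffs: [42.4974, 10.5365, 22.0421]
Distance = sqrt(75.076) = 8.6646


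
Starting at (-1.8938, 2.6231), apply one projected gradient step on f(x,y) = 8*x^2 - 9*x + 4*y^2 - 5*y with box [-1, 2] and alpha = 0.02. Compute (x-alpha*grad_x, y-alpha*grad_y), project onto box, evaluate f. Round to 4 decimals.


Step 1: Compute gradient at (-1.8938, 2.6231).
grad_x = 2*8*-1.8938 - 9 = -39.3008
grad_y = 2*4*2.6231 - 5 = 15.9848
Step 2: Gradient step.
x_raw = -1.8938 - 0.02*-39.3008 = -1.1078
y_raw = 2.6231 - 0.02*15.9848 = 2.3034
Step 3: Project onto [-1, 2].
x_proj = clip(-1.1078) = -1.0
y_proj = clip(2.3034) = 2.0
Step 4: Evaluate f.
f(-1.0, 2.0) = 23.0


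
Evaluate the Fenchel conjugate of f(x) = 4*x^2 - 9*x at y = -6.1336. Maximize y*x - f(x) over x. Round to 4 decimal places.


f*(y) = sup_x {y*x - a*x^2 - b*x} = sup_x {(y-b)*x - a*x^2}
FOC: (y - b) - 2a*x = 0 => x* = (y - b)/(2a)
x* = (-6.1336 + 9)/(2*4) = 0.3583
f*(-6.1336) = (y-b)^2/(4a) = (-6.1336 + 9)^2/(4*4)
= 8.2162/16 = 0.5135


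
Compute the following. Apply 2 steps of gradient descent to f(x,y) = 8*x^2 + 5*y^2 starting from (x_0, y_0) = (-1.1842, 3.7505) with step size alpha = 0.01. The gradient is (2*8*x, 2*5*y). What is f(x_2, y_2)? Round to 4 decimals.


Gradient descent on f(x,y) = 8*x^2 + 5*y^2.
Starting point: (-1.1842, 3.7505), alpha = 0.01
Step 1: grad_x = 2*8*-1.1842 = -18.9472, grad_y = 2*5*3.7505 = 37.505
  x_1 = -1.1842 - 0.01*-18.9472 = -0.9947
  y_1 = 3.7505 - 0.01*37.505 = 3.3755
Step 2: grad_x = 2*8*-0.9947 = -15.9156, grad_y = 2*5*3.3755 = 33.7545
  x_2 = -0.9947 - 0.01*-15.9156 = -0.8356
  y_2 = 3.3755 - 0.01*33.7545 = 3.0379
f(-0.8356, 3.0379) = 8*(-0.8356)^2 + 5*3.0379^2 = 51.7298


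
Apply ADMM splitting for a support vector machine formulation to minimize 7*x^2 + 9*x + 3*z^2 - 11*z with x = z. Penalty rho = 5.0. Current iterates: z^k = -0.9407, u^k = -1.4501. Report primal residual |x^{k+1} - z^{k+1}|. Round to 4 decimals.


ADMM iteration with rho = 5.0, z^k = -0.9407, u^k = -1.4501
Step 1: x-update.
Minimize 7*x^2 + 9*x + (5.0/2)*(x + 0.9407 - 1.4501)^2
FOC: (2*7 + 5.0)*x = -9 + 5.0*(-0.9407 + 1.4501)
x^{k+1} = -0.3396
Step 2: z-update.
Minimize 3*z^2 - 11*z + (5.0/2)*(-0.3396 - z - 1.4501)^2
FOC: (2*3 + 5.0)*z = 11 + 5.0*(-0.3396 - 1.4501)
z^{k+1} = 0.1865
Step 3: u-update.
u^{k+1} = -1.4501 - 0.3396 - 0.1865 = -1.9762
Step 4: Primal residual = |-0.3396 - 0.1865| = 0.5261


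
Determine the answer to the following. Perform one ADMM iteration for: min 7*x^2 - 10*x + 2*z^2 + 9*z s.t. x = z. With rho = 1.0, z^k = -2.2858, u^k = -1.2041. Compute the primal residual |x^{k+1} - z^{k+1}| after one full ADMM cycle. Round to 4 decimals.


ADMM iteration with rho = 1.0, z^k = -2.2858, u^k = -1.2041
Step 1: x-update.
Minimize 7*x^2 - 10*x + (1.0/2)*(x + 2.2858 - 1.2041)^2
FOC: (2*7 + 1.0)*x = 10 + 1.0*(-2.2858 + 1.2041)
x^{k+1} = 0.5946
Step 2: z-update.
Minimize 2*z^2 + 9*z + (1.0/2)*(0.5946 - z - 1.2041)^2
FOC: (2*2 + 1.0)*z = -9 + 1.0*(0.5946 - 1.2041)
z^{k+1} = -1.9219
Step 3: u-update.
u^{k+1} = -1.2041 + 0.5946 + 1.9219 = 1.3124
Step 4: Primal residual = |0.5946 + 1.9219| = 2.5165


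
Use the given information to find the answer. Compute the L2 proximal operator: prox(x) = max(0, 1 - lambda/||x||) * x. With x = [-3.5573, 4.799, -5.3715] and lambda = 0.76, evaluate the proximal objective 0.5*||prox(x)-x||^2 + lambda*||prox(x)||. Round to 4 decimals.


Step 1: Compute ||x||.
||x|| = 8.0335
Step 2: Compute scaling factor.
scale = max(0, 1 - 0.76/8.0335) = 0.9054
Step 3: prox(x) = [-3.2208, 4.345, -4.8633]
||prox(x)|| = 7.2735
Step 4: Proximal objective.
0.5*||prox-x||^2 = 0.2888
lambda*||prox|| = 5.5279
Total = 5.8167


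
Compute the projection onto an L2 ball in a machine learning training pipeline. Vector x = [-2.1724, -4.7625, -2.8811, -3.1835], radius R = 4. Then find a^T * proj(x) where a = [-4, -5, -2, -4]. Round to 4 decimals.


Step 1: Compute ||x|| (intermediates to 6 decimals).
||x|| = sqrt((-2.1724)^2 + (-4.7625)^2 + (-2.8811)^2 + (-3.1835)^2) = 6.770239
Step 2: Project.
Since ||x|| > R, scale = R/||x|| = 4/6.770239 = 0.590821, proj(x) = scale * x
proj(x) = [-1.2835, -2.813785, -1.702214, -1.880879]
Step 3: Dot product.
a^T * proj(x) = -4*(-1.2835) - 5*(-2.813785) - 2*(-1.702214) - 4*(-1.880879) = 30.1309


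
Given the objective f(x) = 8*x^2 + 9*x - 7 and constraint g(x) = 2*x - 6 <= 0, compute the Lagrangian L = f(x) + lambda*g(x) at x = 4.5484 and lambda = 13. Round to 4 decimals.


Step 1: Evaluate f(x).
f(4.5484) = 8*4.5484^2 + 9*4.5484 - 7 = 199.4391
Step 2: Evaluate g(x).
g(4.5484) = 2*4.5484 - 6 = 3.0968
Step 3: Compute Lagrangian.
L = 199.4391 + 13*3.0968 = 239.6975


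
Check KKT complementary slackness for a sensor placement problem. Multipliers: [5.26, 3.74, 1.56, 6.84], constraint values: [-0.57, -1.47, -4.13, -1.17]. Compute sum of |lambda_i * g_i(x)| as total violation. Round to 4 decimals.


KKT complementary slackness check:
lambda_1 * g_1 = 5.26 * -0.57 = -2.9982
lambda_2 * g_2 = 3.74 * -1.47 = -5.4978
lambda_3 * g_3 = 1.56 * -4.13 = -6.4428
lambda_4 * g_4 = 6.84 * -1.17 = -8.0028
Total violation = 2.9982 + 5.4978 + 6.4428 + 8.0028 = 22.9416


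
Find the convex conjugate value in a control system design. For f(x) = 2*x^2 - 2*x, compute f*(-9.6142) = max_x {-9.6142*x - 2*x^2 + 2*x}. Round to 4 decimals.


f*(y) = sup_x {y*x - a*x^2 - b*x} = sup_x {(y-b)*x - a*x^2}
FOC: (y - b) - 2a*x = 0 => x* = (y - b)/(2a)
x* = (-9.6142 + 2)/(2*2) = -1.9036
f*(-9.6142) = (y-b)^2/(4a) = (-9.6142 + 2)^2/(4*2)
= 57.976/8 = 7.247


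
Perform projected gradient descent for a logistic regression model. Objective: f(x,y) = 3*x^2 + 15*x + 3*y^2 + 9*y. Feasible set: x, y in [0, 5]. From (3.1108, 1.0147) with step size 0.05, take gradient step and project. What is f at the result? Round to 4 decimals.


Step 1: Compute gradient at (3.1108, 1.0147).
grad_x = 2*3*3.1108 + 15 = 33.6648
grad_y = 2*3*1.0147 + 9 = 15.0882
Step 2: Gradient step.
x_raw = 3.1108 - 0.05*33.6648 = 1.4276
y_raw = 1.0147 - 0.05*15.0882 = 0.2603
Step 3: Project onto [0, 5].
x_proj = clip(1.4276) = 1.4276
y_proj = clip(0.2603) = 0.2603
Step 4: Evaluate f.
f(1.4276, 0.2603) = 30.073


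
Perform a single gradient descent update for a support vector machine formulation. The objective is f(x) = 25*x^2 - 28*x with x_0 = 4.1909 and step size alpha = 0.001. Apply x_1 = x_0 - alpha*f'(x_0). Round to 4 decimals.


We compute the gradient at x_0 and apply the update.
f'(x) = 50*x - 28
f'(4.1909) = 50*4.1909 - 28 = 181.545
x_1 = 4.1909 - 0.001*181.545 = 4.0094


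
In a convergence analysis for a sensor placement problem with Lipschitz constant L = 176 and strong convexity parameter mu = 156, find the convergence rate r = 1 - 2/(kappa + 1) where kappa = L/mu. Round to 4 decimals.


Step 1: Compute the condition number.
kappa = L/mu = 176/156 = 1.1282
Step 2: Compute the convergence rate.
r = 1 - 2/(kappa + 1) = 1 - 2*mu/(L + mu) = (L - mu)/(L + mu) = 20/332 = 0.0602


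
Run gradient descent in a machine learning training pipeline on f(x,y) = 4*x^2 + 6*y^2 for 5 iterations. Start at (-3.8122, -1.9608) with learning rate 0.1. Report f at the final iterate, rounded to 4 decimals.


Gradient descent on f(x,y) = 4*x^2 + 6*y^2.
Starting point: (-3.8122, -1.9608), alpha = 0.1
Step 1: grad_x = 2*4*-3.8122 = -30.4976, grad_y = 2*6*-1.9608 = -23.5296
  x_1 = -3.8122 - 0.1*-30.4976 = -0.7624
  y_1 = -1.9608 - 0.1*-23.5296 = 0.3922
Step 2: grad_x = 2*4*-0.7624 = -6.0995, grad_y = 2*6*0.3922 = 4.7059
  x_2 = -0.7624 - 0.1*-6.0995 = -0.1525
  y_2 = 0.3922 - 0.1*4.7059 = -0.0784
Step 3: grad_x = 2*4*-0.1525 = -1.2199, grad_y = 2*6*-0.0784 = -0.9412
  x_3 = -0.1525 - 0.1*-1.2199 = -0.0305
  y_3 = -0.0784 - 0.1*-0.9412 = 0.0157
Step 4: grad_x = 2*4*-0.0305 = -0.244, grad_y = 2*6*0.0157 = 0.1882
  x_4 = -0.0305 - 0.1*-0.244 = -0.0061
  y_4 = 0.0157 - 0.1*0.1882 = -0.0031
Step 5: grad_x = 2*4*-0.0061 = -0.0488, grad_y = 2*6*-0.0031 = -0.0376
  x_5 = -0.0061 - 0.1*-0.0488 = -0.0012
  y_5 = -0.0031 - 0.1*-0.0376 = 0.0006
f(-0.0012, 0.0006) = 4*(-0.0012)^2 + 6*0.0006^2 = 0.0


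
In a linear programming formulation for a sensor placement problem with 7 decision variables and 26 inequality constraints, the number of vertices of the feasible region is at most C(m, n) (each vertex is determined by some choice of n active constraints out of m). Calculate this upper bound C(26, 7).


Each vertex corresponds to some choice of n active constraints out of m, so the number of vertices is at most C(m, n) = m! / (n!(m-n)!).
m = 26, n = 7
Numerator: 26 * 25 * 24 * 23 * 22 * 21 * 20
Denominator: 7! = 5040
C(26, 7) = 657800


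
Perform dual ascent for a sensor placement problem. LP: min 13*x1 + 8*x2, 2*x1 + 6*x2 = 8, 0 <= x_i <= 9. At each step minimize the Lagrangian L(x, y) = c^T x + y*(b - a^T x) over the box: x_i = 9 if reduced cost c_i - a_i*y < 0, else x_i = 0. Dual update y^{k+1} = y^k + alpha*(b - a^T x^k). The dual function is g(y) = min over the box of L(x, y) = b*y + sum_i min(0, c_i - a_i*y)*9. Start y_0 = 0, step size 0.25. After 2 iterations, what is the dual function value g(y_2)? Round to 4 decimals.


Dual ascent for LP: min 13*x1 + 8*x2, 2*x1 + 6*x2 = 8, 0 <= x_i <= 9
Step 1: y^k = 0.0, reduced costs: (13.0, 8.0)
  x^k = (0.0, 0.0), subgradient = b - a^T x = 8.0
  y^{k+1} = 0.0 + 0.25*8.0 = 2.0
Step 2: y^k = 2.0, reduced costs: (9.0, -4.0)
  x^k = (0.0, 9.0), subgradient = b - a^T x = -46.0
  y^{k+1} = 2.0 + 0.25*-46.0 = -9.5
Dual objective at y_2 = -9.5: reduced costs (32.0, 65.0), box minimizer x = (0.0, 0.0)
g(y_2) = b*y + (c1 - a1*y)*x1 + (c2 - a2*y)*x2 = 8*(-9.5) + 32.0*0.0 + 65.0*0.0 = -76.0 + 0.0 + 0.0 = -76.0


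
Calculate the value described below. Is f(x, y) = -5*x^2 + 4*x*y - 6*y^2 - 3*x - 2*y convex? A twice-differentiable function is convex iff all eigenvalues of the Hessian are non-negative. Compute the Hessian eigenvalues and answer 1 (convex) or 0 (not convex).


The Hessian of f(x,y) = -5*x^2 + 4*x*y - 6*y^2 - 3*x - 2*y is:
H = [[-10, 4], [4, -12]]
Trace = -10 - 12 = -22
Determinant = -10*-12 - (4)^2 = 104
Discriminant = (-22)^2 - 4*104 = 68.0
Eigenvalues: lambda_1 = -15.1231, lambda_2 = -6.8769
The function is not convex.

0


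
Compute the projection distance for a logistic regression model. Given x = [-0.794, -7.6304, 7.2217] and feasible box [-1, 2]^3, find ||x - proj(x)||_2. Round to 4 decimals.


Project each component onto [-1, 2].
clip(-0.794) = -0.794, clip(-7.6304) = -1.0, clip(7.2217) = 2.0
Projection = [-0.794, -1.0, 2.0]
Squared diffs: [0.0, 43.9622, 27.2662]
Distance = sqrt(71.2284) = 8.4397


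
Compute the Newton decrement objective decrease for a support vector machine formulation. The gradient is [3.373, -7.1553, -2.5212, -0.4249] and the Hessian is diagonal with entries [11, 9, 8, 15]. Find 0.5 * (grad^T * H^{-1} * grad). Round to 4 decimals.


Step 1: H is diagonal, so H^(-1) * g = [0.3066, -0.795, -0.3152, -0.0283].
Step 2: g^T H^(-1) g = sum_i g_i^2 / H_ii
  = (3.373)^2/11 + (-7.1553)^2/9 + (-2.5212)^2/8 + (-0.4249)^2/15
  = 1.0343 + 5.6887 + 0.7946 + 0.012 = 7.5296
Step 3: Objective decrease = 0.5 * g^T H^(-1) g = 3.7648


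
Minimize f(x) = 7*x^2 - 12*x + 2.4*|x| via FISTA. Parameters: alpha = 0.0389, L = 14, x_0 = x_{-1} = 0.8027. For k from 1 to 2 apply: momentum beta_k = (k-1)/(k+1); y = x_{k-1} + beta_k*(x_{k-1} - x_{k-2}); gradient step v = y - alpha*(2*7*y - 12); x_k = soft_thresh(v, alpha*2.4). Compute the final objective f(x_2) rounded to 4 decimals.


FISTA on f(x) = 7*x^2 - 12*x + 2.4*|x|
L = 14, alpha = 0.0389
Iteration 1: beta = 0.0, y = 0.8027 + 0.0*(0.8027 - 0.8027) = 0.8027
  grad(y) = -0.7622, v = y - alpha*grad = 0.8323
  prox(v) = soft_thresh(0.8323, 0.0934) = 0.739
Iteration 2: beta = 0.3333, y = 0.739 + 0.3333*(0.739 - 0.8027) = 0.7178
  grad(y) = -1.9515, v = y - alpha*grad = 0.7937
  prox(v) = soft_thresh(0.7937, 0.0934) = 0.7003
f(x_2) = 7*0.7003^2 - 12*0.7003 + 2.4*|0.7003| = -3.2899


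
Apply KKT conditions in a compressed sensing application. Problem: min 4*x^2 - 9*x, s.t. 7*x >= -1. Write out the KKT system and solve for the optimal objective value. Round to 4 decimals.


Step 1: Try lambda = 0 (constraint inactive).
Stationarity: 2*4*x - 9 = 0
x* = 9/(2*4) = 1.125
Check constraint: 7*1.125 = 7.875 >= -1 -- satisfied.
Step 2: Compute optimal value.
f(x*) = 4*1.125^2 - 9*1.125 = -5.0625


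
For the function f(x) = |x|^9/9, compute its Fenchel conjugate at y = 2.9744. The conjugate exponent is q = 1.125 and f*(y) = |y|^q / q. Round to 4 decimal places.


The conjugate exponent q satisfies 1/p + 1/q = 1.
p = 9, so q = 9/(9 - 1) = 1.125
|y|^q = 2.9744^1.125 = 3.4086
f*(2.9744) = 3.4086 / 1.125 = 3.0299


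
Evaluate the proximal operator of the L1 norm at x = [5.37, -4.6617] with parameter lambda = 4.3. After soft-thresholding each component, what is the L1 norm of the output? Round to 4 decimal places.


Soft-thresholding with lambda = 4.3:
prox(5.37) = sign(5.37)*max(|5.37| - 4.3, 0) = 1.07
prox(-4.6617) = sign(-4.6617)*max(|-4.6617| - 4.3, 0) = -0.3617
prox(x) = [1.07, -0.3617]
||prox(x)||_1 = 1.07 + 0.3617 = 1.4317


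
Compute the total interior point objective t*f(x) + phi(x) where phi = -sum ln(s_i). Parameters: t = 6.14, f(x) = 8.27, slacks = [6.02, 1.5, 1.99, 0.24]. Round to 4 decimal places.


Step 1: Compute log-barrier.
ln values: [1.7951, 0.4055, 0.6881, -1.4271]
phi = -(1.7951 + 0.4055 + 0.6881 - 1.4271) = -1.4616
Step 2: Compute augmented objective.
t*f(x) = 6.14*8.27 = 50.7778
Total = 50.7778 - 1.4616 = 49.3162


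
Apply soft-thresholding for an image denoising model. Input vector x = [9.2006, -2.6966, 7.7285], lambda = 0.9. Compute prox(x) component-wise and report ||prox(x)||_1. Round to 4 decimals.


Soft-thresholding with lambda = 0.9:
prox(9.2006) = sign(9.2006)*max(|9.2006| - 0.9, 0) = 8.3006
prox(-2.6966) = sign(-2.6966)*max(|-2.6966| - 0.9, 0) = -1.7966
prox(7.7285) = sign(7.7285)*max(|7.7285| - 0.9, 0) = 6.8285
prox(x) = [8.3006, -1.7966, 6.8285]
||prox(x)||_1 = 8.3006 + 1.7966 + 6.8285 = 16.9257


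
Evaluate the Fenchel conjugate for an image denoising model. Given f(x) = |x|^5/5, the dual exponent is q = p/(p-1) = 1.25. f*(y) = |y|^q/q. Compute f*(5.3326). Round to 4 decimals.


The conjugate exponent q satisfies 1/p + 1/q = 1.
p = 5, so q = 5/(5 - 1) = 1.25
|y|^q = 5.3326^1.25 = 8.1035
f*(5.3326) = 8.1035 / 1.25 = 6.4828


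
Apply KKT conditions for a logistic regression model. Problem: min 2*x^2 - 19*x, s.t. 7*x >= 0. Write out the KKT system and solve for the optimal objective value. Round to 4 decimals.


Step 1: Try lambda = 0 (constraint inactive).
Stationarity: 2*2*x - 19 = 0
x* = 19/(2*2) = 4.75
Check constraint: 7*4.75 = 33.25 >= 0 -- satisfied.
Step 2: Compute optimal value.
f(x*) = 2*4.75^2 - 19*4.75 = -45.125


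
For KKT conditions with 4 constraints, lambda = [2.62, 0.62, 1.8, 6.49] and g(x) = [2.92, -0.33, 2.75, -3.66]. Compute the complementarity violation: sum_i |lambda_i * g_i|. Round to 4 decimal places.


KKT complementary slackness check:
lambda_1 * g_1 = 2.62 * 2.92 = 7.6504
lambda_2 * g_2 = 0.62 * -0.33 = -0.2046
lambda_3 * g_3 = 1.8 * 2.75 = 4.95
lambda_4 * g_4 = 6.49 * -3.66 = -23.7534
Total violation = 7.6504 + 0.2046 + 4.95 + 23.7534 = 36.5584


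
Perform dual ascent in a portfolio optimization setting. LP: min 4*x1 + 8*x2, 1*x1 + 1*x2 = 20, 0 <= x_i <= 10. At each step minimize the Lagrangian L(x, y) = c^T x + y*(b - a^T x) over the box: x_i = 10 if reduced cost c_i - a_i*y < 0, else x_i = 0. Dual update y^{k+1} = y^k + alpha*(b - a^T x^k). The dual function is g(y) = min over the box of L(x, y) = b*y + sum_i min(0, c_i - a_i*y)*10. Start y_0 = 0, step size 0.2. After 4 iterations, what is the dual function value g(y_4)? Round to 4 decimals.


Dual ascent for LP: min 4*x1 + 8*x2, 1*x1 + 1*x2 = 20, 0 <= x_i <= 10
Step 1: y^k = 0.0, reduced costs: (4.0, 8.0)
  x^k = (0.0, 0.0), subgradient = b - a^T x = 20.0
  y^{k+1} = 0.0 + 0.2*20.0 = 4.0
Step 2: y^k = 4.0, reduced costs: (0.0, 4.0)
  x^k = (0.0, 0.0), subgradient = b - a^T x = 20.0
  y^{k+1} = 4.0 + 0.2*20.0 = 8.0
Step 3: y^k = 8.0, reduced costs: (-4.0, 0.0)
  x^k = (10.0, 0.0), subgradient = b - a^T x = 10.0
  y^{k+1} = 8.0 + 0.2*10.0 = 10.0
Step 4: y^k = 10.0, reduced costs: (-6.0, -2.0)
  x^k = (10.0, 10.0), subgradient = b - a^T x = 0.0
  y^{k+1} = 10.0 + 0.2*0.0 = 10.0
Dual objective at y_4 = 10.0: reduced costs (-6.0, -2.0), box minimizer x = (10.0, 10.0)
g(y_4) = b*y + (c1 - a1*y)*x1 + (c2 - a2*y)*x2 = 20*10.0 + (-6.0)*10.0 + (-2.0)*10.0 = 200.0 - 60.0 - 20.0 = 120.0


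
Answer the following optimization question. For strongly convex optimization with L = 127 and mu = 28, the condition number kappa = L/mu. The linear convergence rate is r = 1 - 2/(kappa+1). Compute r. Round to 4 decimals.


Step 1: Compute the condition number.
kappa = L/mu = 127/28 = 4.5357
Step 2: Compute the convergence rate.
r = 1 - 2/(kappa + 1) = 1 - 2*mu/(L + mu) = (L - mu)/(L + mu) = 99/155 = 0.6387


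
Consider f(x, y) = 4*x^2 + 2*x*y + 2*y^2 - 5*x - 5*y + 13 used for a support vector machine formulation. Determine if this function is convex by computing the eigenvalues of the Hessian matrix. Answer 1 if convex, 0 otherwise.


The Hessian of f(x,y) = 4*x^2 + 2*x*y + 2*y^2 - 5*x - 5*y + 13 is:
H = [[8, 2], [2, 4]]
Trace = 8 + 4 = 12
Determinant = 8*4 - (2)^2 = 28
Discriminant = (12)^2 - 4*28 = 32.0
Eigenvalues: lambda_1 = 3.1716, lambda_2 = 8.8284
The function is convex.

1


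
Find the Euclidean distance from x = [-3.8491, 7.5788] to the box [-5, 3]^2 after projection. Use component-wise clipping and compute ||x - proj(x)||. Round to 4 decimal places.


Project each component onto [-5, 3].
clip(-3.8491) = -3.8491, clip(7.5788) = 3.0
Projection = [-3.8491, 3.0]
Squared diffs: [0.0, 20.9654]
Distance = sqrt(20.9654) = 4.5788


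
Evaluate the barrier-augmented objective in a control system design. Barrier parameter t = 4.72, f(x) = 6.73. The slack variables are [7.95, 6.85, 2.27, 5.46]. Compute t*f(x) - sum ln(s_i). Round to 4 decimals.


Step 1: Compute log-barrier.
ln values: [2.0732, 1.9242, 0.8198, 1.6974]
phi = -(2.0732 + 1.9242 + 0.8198 + 1.6974) = -6.5146
Step 2: Compute augmented objective.
t*f(x) = 4.72*6.73 = 31.7656
Total = 31.7656 - 6.5146 = 25.251


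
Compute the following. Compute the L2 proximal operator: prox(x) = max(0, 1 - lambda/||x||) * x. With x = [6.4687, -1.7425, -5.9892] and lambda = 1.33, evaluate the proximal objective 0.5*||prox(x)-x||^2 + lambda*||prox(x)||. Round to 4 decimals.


Step 1: Compute ||x||.
||x|| = 8.9862
Step 2: Compute scaling factor.
scale = max(0, 1 - 1.33/8.9862) = 0.852
Step 3: prox(x) = [5.5113, -1.4846, -5.1028]
||prox(x)|| = 7.6562
Step 4: Proximal objective.
0.5*||prox-x||^2 = 0.8845
lambda*||prox|| = 10.1827
Total = 11.0671


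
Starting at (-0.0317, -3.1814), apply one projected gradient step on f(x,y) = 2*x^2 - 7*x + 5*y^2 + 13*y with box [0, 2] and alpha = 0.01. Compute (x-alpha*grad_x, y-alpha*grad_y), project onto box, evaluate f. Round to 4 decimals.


Step 1: Compute gradient at (-0.0317, -3.1814).
grad_x = 2*2*-0.0317 - 7 = -7.1268
grad_y = 2*5*-3.1814 + 13 = -18.814
Step 2: Gradient step.
x_raw = -0.0317 - 0.01*-7.1268 = 0.0396
y_raw = -3.1814 - 0.01*-18.814 = -2.9933
Step 3: Project onto [0, 2].
x_proj = clip(0.0396) = 0.0396
y_proj = clip(-2.9933) = 0.0
Step 4: Evaluate f.
f(0.0396, 0.0) = -0.2738


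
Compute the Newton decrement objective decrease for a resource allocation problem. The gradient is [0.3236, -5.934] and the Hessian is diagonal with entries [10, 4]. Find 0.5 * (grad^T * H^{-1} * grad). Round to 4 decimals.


Step 1: H is diagonal, so H^(-1) * g = [0.0324, -1.4835].
Step 2: g^T H^(-1) g = sum_i g_i^2 / H_ii
  = (0.3236)^2/10 + (-5.934)^2/4
  = 0.0105 + 8.8031 = 8.8136
Step 3: Objective decrease = 0.5 * g^T H^(-1) g = 4.4068


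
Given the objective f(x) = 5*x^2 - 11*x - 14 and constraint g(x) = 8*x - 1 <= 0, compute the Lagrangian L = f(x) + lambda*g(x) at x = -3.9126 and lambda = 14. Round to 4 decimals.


Step 1: Evaluate f(x).
f(-3.9126) = 5*(-3.9126)^2 - 11*(-3.9126) - 14 = 105.5808
Step 2: Evaluate g(x).
g(-3.9126) = 8*-3.9126 - 1 = -32.3008
Step 3: Compute Lagrangian.
L = 105.5808 + 14*-32.3008 = -346.6304


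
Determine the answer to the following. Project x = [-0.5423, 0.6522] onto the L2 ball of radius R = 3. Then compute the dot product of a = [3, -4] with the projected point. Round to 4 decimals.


Step 1: Compute ||x|| (intermediates to 6 decimals).
||x|| = sqrt((-0.5423)^2 + 0.6522^2) = 0.848206
Step 2: Project.
Since ||x|| <= R, proj = x (no scaling needed).
proj(x) = [-0.5423, 0.6522]
Step 3: Dot product.
a^T * proj(x) = 3*(-0.5423) - 4*0.6522 = -4.2357


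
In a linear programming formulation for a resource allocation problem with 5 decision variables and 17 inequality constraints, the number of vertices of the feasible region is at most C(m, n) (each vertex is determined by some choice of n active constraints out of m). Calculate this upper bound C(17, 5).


Each vertex corresponds to some choice of n active constraints out of m, so the number of vertices is at most C(m, n) = m! / (n!(m-n)!).
m = 17, n = 5
Numerator: 17 * 16 * 15 * 14 * 13
Denominator: 5! = 120
C(17, 5) = 6188


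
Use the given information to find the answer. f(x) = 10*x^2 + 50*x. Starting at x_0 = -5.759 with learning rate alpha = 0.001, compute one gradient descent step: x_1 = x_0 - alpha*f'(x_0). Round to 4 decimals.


We compute the gradient at x_0 and apply the update.
f'(x) = 20*x + 50
f'(-5.759) = 20*-5.759 + 50 = -65.18
x_1 = -5.759 - 0.001*-65.18 = -5.6938


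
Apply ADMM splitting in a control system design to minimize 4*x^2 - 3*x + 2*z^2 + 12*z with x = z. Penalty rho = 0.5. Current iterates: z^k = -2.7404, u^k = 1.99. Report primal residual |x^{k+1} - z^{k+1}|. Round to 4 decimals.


ADMM iteration with rho = 0.5, z^k = -2.7404, u^k = 1.99
Step 1: x-update.
Minimize 4*x^2 - 3*x + (0.5/2)*(x + 2.7404 + 1.99)^2
FOC: (2*4 + 0.5)*x = 3 + 0.5*(-2.7404 - 1.99)
x^{k+1} = 0.0747
Step 2: z-update.
Minimize 2*z^2 + 12*z + (0.5/2)*(0.0747 - z + 1.99)^2
FOC: (2*2 + 0.5)*z = -12 + 0.5*(0.0747 + 1.99)
z^{k+1} = -2.4373
Step 3: u-update.
u^{k+1} = 1.99 + 0.0747 + 2.4373 = 4.5019
Step 4: Primal residual = |0.0747 + 2.4373| = 2.5119


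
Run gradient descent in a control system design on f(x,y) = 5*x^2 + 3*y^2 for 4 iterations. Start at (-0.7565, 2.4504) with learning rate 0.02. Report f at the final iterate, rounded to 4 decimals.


Gradient descent on f(x,y) = 5*x^2 + 3*y^2.
Starting point: (-0.7565, 2.4504), alpha = 0.02
Step 1: grad_x = 2*5*-0.7565 = -7.565, grad_y = 2*3*2.4504 = 14.7024
  x_1 = -0.7565 - 0.02*-7.565 = -0.6052
  y_1 = 2.4504 - 0.02*14.7024 = 2.1564
Step 2: grad_x = 2*5*-0.6052 = -6.052, grad_y = 2*3*2.1564 = 12.9381
  x_2 = -0.6052 - 0.02*-6.052 = -0.4842
  y_2 = 2.1564 - 0.02*12.9381 = 1.8976
Step 3: grad_x = 2*5*-0.4842 = -4.8416, grad_y = 2*3*1.8976 = 11.3855
  x_3 = -0.4842 - 0.02*-4.8416 = -0.3873
  y_3 = 1.8976 - 0.02*11.3855 = 1.6699
Step 4: grad_x = 2*5*-0.3873 = -3.8733, grad_y = 2*3*1.6699 = 10.0193
  x_4 = -0.3873 - 0.02*-3.8733 = -0.3099
  y_4 = 1.6699 - 0.02*10.0193 = 1.4695
f(-0.3099, 1.4695) = 5*(-0.3099)^2 + 3*1.4695^2 = 6.9583


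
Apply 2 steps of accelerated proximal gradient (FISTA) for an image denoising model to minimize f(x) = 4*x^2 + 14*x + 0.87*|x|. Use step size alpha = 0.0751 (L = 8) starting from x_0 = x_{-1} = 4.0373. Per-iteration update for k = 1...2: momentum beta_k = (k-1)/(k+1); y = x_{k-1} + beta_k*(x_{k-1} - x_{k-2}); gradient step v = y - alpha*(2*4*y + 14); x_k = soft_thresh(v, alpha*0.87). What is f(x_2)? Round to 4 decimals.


FISTA on f(x) = 4*x^2 + 14*x + 0.87*|x|
L = 8, alpha = 0.0751
Iteration 1: beta = 0.0, y = 4.0373 + 0.0*(4.0373 - 4.0373) = 4.0373
  grad(y) = 46.2984, v = y - alpha*grad = 0.5603
  prox(v) = soft_thresh(0.5603, 0.0653) = 0.495
Iteration 2: beta = 0.3333, y = 0.495 + 0.3333*(0.495 - 4.0373) = -0.6858
  grad(y) = 8.5134, v = y - alpha*grad = -1.3252
  prox(v) = soft_thresh(-1.3252, 0.0653) = -1.2598
f(x_2) = 4*(-1.2598)^2 + 14*(-1.2598) + 0.87*|-1.2598| = -10.1929


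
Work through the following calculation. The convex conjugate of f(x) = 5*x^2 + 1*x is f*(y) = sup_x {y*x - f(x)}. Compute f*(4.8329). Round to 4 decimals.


f*(y) = sup_x {y*x - a*x^2 - b*x} = sup_x {(y-b)*x - a*x^2}
FOC: (y - b) - 2a*x = 0 => x* = (y - b)/(2a)
x* = (4.8329 - 1)/(2*5) = 0.3833
f*(4.8329) = (y-b)^2/(4a) = (4.8329 - 1)^2/(4*5)
= 14.6911/20 = 0.7346


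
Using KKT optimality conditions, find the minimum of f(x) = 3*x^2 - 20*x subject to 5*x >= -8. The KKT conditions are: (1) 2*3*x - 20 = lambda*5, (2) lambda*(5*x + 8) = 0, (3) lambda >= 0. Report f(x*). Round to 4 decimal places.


Step 1: Try lambda = 0 (constraint inactive).
Stationarity: 2*3*x - 20 = 0
x* = 20/(2*3) = 10/3 = 3.3333 (rounded; the exact value 10/3 is used below)
Check constraint: 5*3.3333 = 16.6665 >= -8 -- satisfied.
Step 2: Compute optimal value.
f(x*) = 3*(10/3)^2 - 20*(10/3) = -33.3333


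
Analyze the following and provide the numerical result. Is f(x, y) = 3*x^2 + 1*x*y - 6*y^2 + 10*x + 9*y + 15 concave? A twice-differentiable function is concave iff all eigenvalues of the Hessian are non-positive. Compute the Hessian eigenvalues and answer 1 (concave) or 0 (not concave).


The Hessian of f(x,y) = 3*x^2 + 1*x*y - 6*y^2 + 10*x + 9*y + 15 is:
H = [[6, 1], [1, -12]]
Trace = 6 - 12 = -6
Determinant = 6*-12 - (1)^2 = -73
Discriminant = (-6)^2 - 4*-73 = 328.0
Eigenvalues: lambda_1 = -12.0554, lambda_2 = 6.0554
The function is not concave.

0
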